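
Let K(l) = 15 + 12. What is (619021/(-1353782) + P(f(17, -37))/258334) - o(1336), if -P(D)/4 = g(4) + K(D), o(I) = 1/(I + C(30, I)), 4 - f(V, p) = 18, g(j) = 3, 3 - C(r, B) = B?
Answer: -414978896875/524591878782 ≈ -0.79105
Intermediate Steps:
C(r, B) = 3 - B
f(V, p) = -14 (f(V, p) = 4 - 1*18 = 4 - 18 = -14)
K(l) = 27
o(I) = ⅓ (o(I) = 1/(I + (3 - I)) = 1/3 = ⅓)
P(D) = -120 (P(D) = -4*(3 + 27) = -4*30 = -120)
(619021/(-1353782) + P(f(17, -37))/258334) - o(1336) = (619021/(-1353782) - 120/258334) - 1*⅓ = (619021*(-1/1353782) - 120*1/258334) - ⅓ = (-619021/1353782 - 60/129167) - ⅓ = -80038312427/174863959594 - ⅓ = -414978896875/524591878782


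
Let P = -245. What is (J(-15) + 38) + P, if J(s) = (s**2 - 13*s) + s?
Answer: 198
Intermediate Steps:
J(s) = s**2 - 12*s
(J(-15) + 38) + P = (-15*(-12 - 15) + 38) - 245 = (-15*(-27) + 38) - 245 = (405 + 38) - 245 = 443 - 245 = 198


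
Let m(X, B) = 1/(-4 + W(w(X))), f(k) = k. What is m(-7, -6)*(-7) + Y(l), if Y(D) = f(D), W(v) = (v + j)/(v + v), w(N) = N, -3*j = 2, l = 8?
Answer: 1454/145 ≈ 10.028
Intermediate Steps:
j = -⅔ (j = -⅓*2 = -⅔ ≈ -0.66667)
W(v) = (-⅔ + v)/(2*v) (W(v) = (v - ⅔)/(v + v) = (-⅔ + v)/((2*v)) = (-⅔ + v)*(1/(2*v)) = (-⅔ + v)/(2*v))
Y(D) = D
m(X, B) = 1/(-4 + (-2 + 3*X)/(6*X))
m(-7, -6)*(-7) + Y(l) = -6*(-7)/(2 + 21*(-7))*(-7) + 8 = -6*(-7)/(2 - 147)*(-7) + 8 = -6*(-7)/(-145)*(-7) + 8 = -6*(-7)*(-1/145)*(-7) + 8 = -42/145*(-7) + 8 = 294/145 + 8 = 1454/145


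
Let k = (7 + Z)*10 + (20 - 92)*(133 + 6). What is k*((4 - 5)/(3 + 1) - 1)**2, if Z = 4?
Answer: -123725/8 ≈ -15466.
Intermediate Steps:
k = -9898 (k = (7 + 4)*10 + (20 - 92)*(133 + 6) = 11*10 - 72*139 = 110 - 10008 = -9898)
k*((4 - 5)/(3 + 1) - 1)**2 = -9898*((4 - 5)/(3 + 1) - 1)**2 = -9898*(-1/4 - 1)**2 = -9898*(-5/4)**2 = -9898*25/16 = -123725/8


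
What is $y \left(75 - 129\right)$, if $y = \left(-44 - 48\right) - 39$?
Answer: $7074$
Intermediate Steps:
$y = -131$ ($y = -92 - 39 = -131$)
$y \left(75 - 129\right) = - 131 \left(75 - 129\right) = \left(-131\right) \left(-54\right) = 7074$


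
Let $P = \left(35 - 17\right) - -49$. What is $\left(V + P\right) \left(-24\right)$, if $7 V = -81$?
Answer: $- \frac{9312}{7} \approx -1330.3$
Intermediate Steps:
$V = - \frac{81}{7}$ ($V = \frac{1}{7} \left(-81\right) = - \frac{81}{7} \approx -11.571$)
$P = 67$ ($P = \left(35 - 17\right) + 49 = 18 + 49 = 67$)
$\left(V + P\right) \left(-24\right) = \left(- \frac{81}{7} + 67\right) \left(-24\right) = \frac{388}{7} \left(-24\right) = - \frac{9312}{7}$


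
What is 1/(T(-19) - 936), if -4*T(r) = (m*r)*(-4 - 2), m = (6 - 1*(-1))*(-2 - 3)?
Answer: 2/123 ≈ 0.016260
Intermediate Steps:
m = -35 (m = (6 + 1)*(-5) = 7*(-5) = -35)
T(r) = -105*r/2 (T(r) = -(-35*r)*(-4 - 2)/4 = -(-35*r)*(-6)/4 = -105*r/2)
1/(T(-19) - 936) = 1/(-105/2*(-19) - 936) = 1/(1995/2 - 936) = 1/(123/2) = 2/123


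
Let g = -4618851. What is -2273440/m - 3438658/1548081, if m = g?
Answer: -4121059891106/2383451824977 ≈ -1.7290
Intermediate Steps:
m = -4618851
-2273440/m - 3438658/1548081 = -2273440/(-4618851) - 3438658/1548081 = -2273440*(-1/4618851) - 3438658*1/1548081 = 2273440/4618851 - 3438658/1548081 = -4121059891106/2383451824977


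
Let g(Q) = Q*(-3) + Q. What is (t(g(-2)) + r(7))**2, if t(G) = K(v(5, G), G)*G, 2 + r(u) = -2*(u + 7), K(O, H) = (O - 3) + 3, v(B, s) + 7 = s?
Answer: 1764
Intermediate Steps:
v(B, s) = -7 + s
K(O, H) = O (K(O, H) = (-3 + O) + 3 = O)
r(u) = -16 - 2*u (r(u) = -2 - 2*(u + 7) = -2 - 2*(7 + u) = -2 + (-14 - 2*u) = -16 - 2*u)
g(Q) = -2*Q (g(Q) = -3*Q + Q = -2*Q)
t(G) = G*(-7 + G) (t(G) = (-7 + G)*G = G*(-7 + G))
(t(g(-2)) + r(7))**2 = ((-2*(-2))*(-7 - 2*(-2)) + (-16 - 2*7))**2 = (4*(-7 + 4) + (-16 - 14))**2 = (4*(-3) - 30)**2 = (-12 - 30)**2 = (-42)**2 = 1764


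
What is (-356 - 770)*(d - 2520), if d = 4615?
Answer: -2358970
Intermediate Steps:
(-356 - 770)*(d - 2520) = (-356 - 770)*(4615 - 2520) = -1126*2095 = -2358970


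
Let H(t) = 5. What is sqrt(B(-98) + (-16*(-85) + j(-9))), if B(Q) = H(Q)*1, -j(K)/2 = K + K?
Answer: sqrt(1401) ≈ 37.430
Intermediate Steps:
j(K) = -4*K (j(K) = -2*(K + K) = -4*K)
B(Q) = 5 (B(Q) = 5*1 = 5)
sqrt(B(-98) + (-16*(-85) + j(-9))) = sqrt(5 + (-16*(-85) - 4*(-9))) = sqrt(5 + (1360 + 36)) = sqrt(5 + 1396) = sqrt(1401)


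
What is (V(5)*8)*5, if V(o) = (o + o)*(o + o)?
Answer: 4000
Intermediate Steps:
V(o) = 4*o² (V(o) = (2*o)*(2*o) = 4*o²)
(V(5)*8)*5 = ((4*5²)*8)*5 = ((4*25)*8)*5 = (100*8)*5 = 800*5 = 4000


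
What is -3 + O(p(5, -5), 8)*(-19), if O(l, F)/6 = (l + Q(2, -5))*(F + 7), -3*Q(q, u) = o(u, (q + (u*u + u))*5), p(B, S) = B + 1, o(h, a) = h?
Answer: -13113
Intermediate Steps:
p(B, S) = 1 + B
Q(q, u) = -u/3
O(l, F) = 6*(7 + F)*(5/3 + l) (O(l, F) = 6*((l - ⅓*(-5))*(F + 7)) = 6*((l + 5/3)*(7 + F)) = 6*((5/3 + l)*(7 + F)) = 6*((7 + F)*(5/3 + l)) = 6*(7 + F)*(5/3 + l))
-3 + O(p(5, -5), 8)*(-19) = -3 + (70 + 10*8 + 42*(1 + 5) + 6*8*(1 + 5))*(-19) = -3 + (70 + 80 + 42*6 + 6*8*6)*(-19) = -3 + (70 + 80 + 252 + 288)*(-19) = -3 + 690*(-19) = -3 - 13110 = -13113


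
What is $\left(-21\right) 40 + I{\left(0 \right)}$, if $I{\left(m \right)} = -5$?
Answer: $-845$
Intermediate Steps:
$\left(-21\right) 40 + I{\left(0 \right)} = \left(-21\right) 40 - 5 = -840 - 5 = -845$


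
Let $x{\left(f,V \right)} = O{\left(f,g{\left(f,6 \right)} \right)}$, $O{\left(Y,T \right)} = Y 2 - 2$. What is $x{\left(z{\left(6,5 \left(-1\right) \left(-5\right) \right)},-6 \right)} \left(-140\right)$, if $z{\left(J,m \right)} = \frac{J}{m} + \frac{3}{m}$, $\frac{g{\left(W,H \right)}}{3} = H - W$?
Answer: $\frac{896}{5} \approx 179.2$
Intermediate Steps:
$g{\left(W,H \right)} = - 3 W + 3 H$ ($g{\left(W,H \right)} = 3 \left(H - W\right) = - 3 W + 3 H$)
$O{\left(Y,T \right)} = -2 + 2 Y$ ($O{\left(Y,T \right)} = 2 Y - 2 = -2 + 2 Y$)
$z{\left(J,m \right)} = \frac{3}{m} + \frac{J}{m}$
$x{\left(f,V \right)} = -2 + 2 f$
$x{\left(z{\left(6,5 \left(-1\right) \left(-5\right) \right)},-6 \right)} \left(-140\right) = \left(-2 + 2 \frac{3 + 6}{5 \left(-1\right) \left(-5\right)}\right) \left(-140\right) = \left(-2 + 2 \frac{1}{\left(-5\right) \left(-5\right)} 9\right) \left(-140\right) = \left(-2 + 2 \cdot \frac{1}{25} \cdot 9\right) \left(-140\right) = \left(-2 + 2 \cdot \frac{9}{25}\right) \left(-140\right) = \left(-2 + \frac{18}{25}\right) \left(-140\right) = \left(- \frac{32}{25}\right) \left(-140\right) = \frac{896}{5}$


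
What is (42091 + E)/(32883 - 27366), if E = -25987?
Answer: 5368/1839 ≈ 2.9190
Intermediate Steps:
(42091 + E)/(32883 - 27366) = (42091 - 25987)/(32883 - 27366) = 16104/5517 = 16104*(1/5517) = 5368/1839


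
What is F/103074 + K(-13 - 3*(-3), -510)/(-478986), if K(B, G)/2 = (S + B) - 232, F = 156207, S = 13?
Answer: 12477822851/8228500494 ≈ 1.5164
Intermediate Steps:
K(B, G) = -438 + 2*B (K(B, G) = 2*((13 + B) - 232) = 2*(-219 + B) = -438 + 2*B)
F/103074 + K(-13 - 3*(-3), -510)/(-478986) = 156207/103074 + (-438 + 2*(-13 - 3*(-3)))/(-478986) = 156207*(1/103074) + (-438 + 2*(-13 + 9))*(-1/478986) = 52069/34358 + (-438 + 2*(-4))*(-1/478986) = 52069/34358 + (-438 - 8)*(-1/478986) = 52069/34358 - 446*(-1/478986) = 52069/34358 + 223/239493 = 12477822851/8228500494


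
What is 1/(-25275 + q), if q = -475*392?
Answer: -1/211475 ≈ -4.7287e-6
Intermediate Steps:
q = -186200
1/(-25275 + q) = 1/(-25275 - 186200) = 1/(-211475) = -1/211475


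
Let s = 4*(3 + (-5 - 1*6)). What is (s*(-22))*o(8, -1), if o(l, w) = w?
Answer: -704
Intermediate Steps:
s = -32 (s = 4*(3 + (-5 - 6)) = 4*(3 - 11) = 4*(-8) = -32)
(s*(-22))*o(8, -1) = -32*(-22)*(-1) = 704*(-1) = -704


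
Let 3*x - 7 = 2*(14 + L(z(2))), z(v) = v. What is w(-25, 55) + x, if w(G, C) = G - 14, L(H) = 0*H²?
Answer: -82/3 ≈ -27.333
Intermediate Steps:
L(H) = 0
x = 35/3 (x = 7/3 + (2*(14 + 0))/3 = 7/3 + (2*14)/3 = 7/3 + (⅓)*28 = 7/3 + 28/3 = 35/3 ≈ 11.667)
w(G, C) = -14 + G
w(-25, 55) + x = (-14 - 25) + 35/3 = -39 + 35/3 = -82/3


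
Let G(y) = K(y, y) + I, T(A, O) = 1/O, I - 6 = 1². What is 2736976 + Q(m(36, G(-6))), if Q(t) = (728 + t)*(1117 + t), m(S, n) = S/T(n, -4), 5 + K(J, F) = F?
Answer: 3305208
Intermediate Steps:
K(J, F) = -5 + F
I = 7 (I = 6 + 1² = 6 + 1 = 7)
G(y) = 2 + y (G(y) = (-5 + y) + 7 = 2 + y)
m(S, n) = -4*S (m(S, n) = S/(1/(-4)) = S/(-¼) = S*(-4) = -4*S)
2736976 + Q(m(36, G(-6))) = 2736976 + (813176 + (-4*36)² + 1845*(-4*36)) = 2736976 + (813176 + (-144)² + 1845*(-144)) = 2736976 + (813176 + 20736 - 265680) = 2736976 + 568232 = 3305208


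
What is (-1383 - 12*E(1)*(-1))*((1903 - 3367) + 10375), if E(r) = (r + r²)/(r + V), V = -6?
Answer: -61833429/5 ≈ -1.2367e+7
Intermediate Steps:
E(r) = (r + r²)/(-6 + r) (E(r) = (r + r²)/(r - 6) = (r + r²)/(-6 + r))
(-1383 - 12*E(1)*(-1))*((1903 - 3367) + 10375) = (-1383 - 12*(1 + 1)/(-6 + 1)*(-1))*((1903 - 3367) + 10375) = (-1383 - 12*2/(-5)*(-1))*(-1464 + 10375) = (-1383 - 12*(-1)*2/5*(-1))*8911 = (-1383 - 12*(-⅖)*(-1))*8911 = (-1383 + (24/5)*(-1))*8911 = (-1383 - 24/5)*8911 = -6939/5*8911 = -61833429/5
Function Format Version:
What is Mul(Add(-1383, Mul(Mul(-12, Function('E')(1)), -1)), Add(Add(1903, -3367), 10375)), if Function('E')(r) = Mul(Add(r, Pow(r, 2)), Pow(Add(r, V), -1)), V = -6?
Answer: Rational(-61833429, 5) ≈ -1.2367e+7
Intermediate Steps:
Function('E')(r) = Mul(Pow(Add(-6, r), -1), Add(r, Pow(r, 2))) (Function('E')(r) = Mul(Add(r, Pow(r, 2)), Pow(Add(r, -6), -1)) = Mul(Add(r, Pow(r, 2)), Pow(Add(-6, r), -1)) = Mul(Pow(Add(-6, r), -1), Add(r, Pow(r, 2))))
Mul(Add(-1383, Mul(Mul(-12, Function('E')(1)), -1)), Add(Add(1903, -3367), 10375)) = Mul(Add(-1383, Mul(Mul(-12, Mul(1, Pow(Add(-6, 1), -1), Add(1, 1))), -1)), Add(Add(1903, -3367), 10375)) = Mul(Add(-1383, Mul(Mul(-12, Mul(1, Pow(-5, -1), 2)), -1)), Add(-1464, 10375)) = Mul(Add(-1383, Mul(Mul(-12, Mul(1, Rational(-1, 5), 2)), -1)), 8911) = Mul(Add(-1383, Mul(Mul(-12, Rational(-2, 5)), -1)), 8911) = Mul(Add(-1383, Mul(Rational(24, 5), -1)), 8911) = Mul(Add(-1383, Rational(-24, 5)), 8911) = Mul(Rational(-6939, 5), 8911) = Rational(-61833429, 5)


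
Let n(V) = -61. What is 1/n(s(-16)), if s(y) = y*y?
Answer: -1/61 ≈ -0.016393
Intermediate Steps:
s(y) = y²
1/n(s(-16)) = 1/(-61) = -1/61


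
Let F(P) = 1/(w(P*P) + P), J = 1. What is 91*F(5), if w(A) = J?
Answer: 91/6 ≈ 15.167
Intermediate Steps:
w(A) = 1
F(P) = 1/(1 + P)
91*F(5) = 91/(1 + 5) = 91/6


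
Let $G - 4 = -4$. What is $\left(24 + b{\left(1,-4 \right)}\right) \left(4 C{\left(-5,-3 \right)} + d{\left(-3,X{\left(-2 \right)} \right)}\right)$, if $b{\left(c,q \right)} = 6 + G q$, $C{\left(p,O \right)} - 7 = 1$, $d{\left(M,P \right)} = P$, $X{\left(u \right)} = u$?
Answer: $900$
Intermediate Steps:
$G = 0$ ($G = 4 - 4 = 0$)
$C{\left(p,O \right)} = 8$ ($C{\left(p,O \right)} = 7 + 1 = 8$)
$b{\left(c,q \right)} = 6$ ($b{\left(c,q \right)} = 6 + 0 q = 6 + 0 = 6$)
$\left(24 + b{\left(1,-4 \right)}\right) \left(4 C{\left(-5,-3 \right)} + d{\left(-3,X{\left(-2 \right)} \right)}\right) = \left(24 + 6\right) \left(4 \cdot 8 - 2\right) = 30 \left(32 - 2\right) = 30 \cdot 30 = 900$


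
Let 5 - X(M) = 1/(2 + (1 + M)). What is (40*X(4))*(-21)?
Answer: -4080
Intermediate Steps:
X(M) = 5 - 1/(3 + M) (X(M) = 5 - 1/(2 + (1 + M)) = 5 - 1/(3 + M))
(40*X(4))*(-21) = (40*((14 + 5*4)/(3 + 4)))*(-21) = (40*((14 + 20)/7))*(-21) = (40*((⅐)*34))*(-21) = (40*(34/7))*(-21) = (1360/7)*(-21) = -4080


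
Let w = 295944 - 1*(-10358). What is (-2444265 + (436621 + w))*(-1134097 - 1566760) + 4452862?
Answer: 4595085902956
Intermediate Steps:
w = 306302 (w = 295944 + 10358 = 306302)
(-2444265 + (436621 + w))*(-1134097 - 1566760) + 4452862 = (-2444265 + (436621 + 306302))*(-1134097 - 1566760) + 4452862 = (-2444265 + 742923)*(-2700857) + 4452862 = -1701342*(-2700857) + 4452862 = 4595081450094 + 4452862 = 4595085902956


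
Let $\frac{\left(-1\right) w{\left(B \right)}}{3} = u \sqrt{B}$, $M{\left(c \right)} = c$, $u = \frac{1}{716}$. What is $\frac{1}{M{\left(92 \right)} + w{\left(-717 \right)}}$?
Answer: $\frac{47164352}{4339126837} + \frac{2148 i \sqrt{717}}{4339126837} \approx 0.01087 + 1.3255 \cdot 10^{-5} i$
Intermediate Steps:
$u = \frac{1}{716} \approx 0.0013966$
$w{\left(B \right)} = - \frac{3 \sqrt{B}}{716}$ ($w{\left(B \right)} = - 3 \frac{\sqrt{B}}{716} = - \frac{3 \sqrt{B}}{716}$)
$\frac{1}{M{\left(92 \right)} + w{\left(-717 \right)}} = \frac{1}{92 - \frac{3 \sqrt{-717}}{716}} = \frac{1}{92 - \frac{3 i \sqrt{717}}{716}}$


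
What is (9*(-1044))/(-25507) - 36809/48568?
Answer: -482542235/1238823976 ≈ -0.38952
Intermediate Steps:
(9*(-1044))/(-25507) - 36809/48568 = -9396*(-1/25507) - 36809*1/48568 = 9396/25507 - 36809/48568 = -482542235/1238823976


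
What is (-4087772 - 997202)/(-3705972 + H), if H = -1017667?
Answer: 5084974/4723639 ≈ 1.0765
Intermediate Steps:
(-4087772 - 997202)/(-3705972 + H) = (-4087772 - 997202)/(-3705972 - 1017667) = -5084974/(-4723639) = -5084974*(-1/4723639) = 5084974/4723639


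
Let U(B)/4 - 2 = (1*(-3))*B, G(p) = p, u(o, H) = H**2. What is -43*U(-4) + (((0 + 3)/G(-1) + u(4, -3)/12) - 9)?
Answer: -9677/4 ≈ -2419.3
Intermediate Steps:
U(B) = 8 - 12*B (U(B) = 8 + 4*((1*(-3))*B) = 8 + 4*(-3*B) = 8 - 12*B)
-43*U(-4) + (((0 + 3)/G(-1) + u(4, -3)/12) - 9) = -43*(8 - 12*(-4)) + (((0 + 3)/(-1) + (-3)**2/12) - 9) = -43*(8 + 48) + ((3*(-1) + 9*(1/12)) - 9) = -43*56 + ((-3 + 3/4) - 9) = -2408 + (-9/4 - 9) = -2408 - 45/4 = -9677/4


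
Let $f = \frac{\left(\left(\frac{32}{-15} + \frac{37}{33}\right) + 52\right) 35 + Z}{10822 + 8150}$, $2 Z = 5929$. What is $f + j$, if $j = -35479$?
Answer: $- \frac{44424787369}{1252152} \approx -35479.0$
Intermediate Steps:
$Z = \frac{5929}{2}$ ($Z = \frac{1}{2} \cdot 5929 = \frac{5929}{2} \approx 2964.5$)
$f = \frac{313439}{1252152}$ ($f = \frac{\left(\left(\frac{32}{-15} + \frac{37}{33}\right) + 52\right) 35 + \frac{5929}{2}}{10822 + 8150} = \frac{\left(\left(32 \left(- \frac{1}{15}\right) + 37 \cdot \frac{1}{33}\right) + 52\right) 35 + \frac{5929}{2}}{18972} = \left(\left(\left(- \frac{32}{15} + \frac{37}{33}\right) + 52\right) 35 + \frac{5929}{2}\right) \frac{1}{18972} = \left(\left(- \frac{167}{165} + 52\right) 35 + \frac{5929}{2}\right) \frac{1}{18972} = \left(\frac{8413}{165} \cdot 35 + \frac{5929}{2}\right) \frac{1}{18972} = \left(\frac{58891}{33} + \frac{5929}{2}\right) \frac{1}{18972} = \frac{313439}{66} \cdot \frac{1}{18972} = \frac{313439}{1252152} \approx 0.25032$)
$f + j = \frac{313439}{1252152} - 35479 = - \frac{44424787369}{1252152}$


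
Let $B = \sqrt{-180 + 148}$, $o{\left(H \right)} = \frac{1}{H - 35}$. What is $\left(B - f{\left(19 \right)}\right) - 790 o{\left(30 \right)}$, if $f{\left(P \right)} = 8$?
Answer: $150 + 4 i \sqrt{2} \approx 150.0 + 5.6569 i$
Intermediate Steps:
$o{\left(H \right)} = \frac{1}{-35 + H}$
$B = 4 i \sqrt{2}$ ($B = \sqrt{-32} = 4 i \sqrt{2} \approx 5.6569 i$)
$\left(B - f{\left(19 \right)}\right) - 790 o{\left(30 \right)} = \left(4 i \sqrt{2} - 8\right) - \frac{790}{-35 + 30} = \left(4 i \sqrt{2} - 8\right) - \frac{790}{-5} = \left(-8 + 4 i \sqrt{2}\right) - -158 = \left(-8 + 4 i \sqrt{2}\right) + 158 = 150 + 4 i \sqrt{2}$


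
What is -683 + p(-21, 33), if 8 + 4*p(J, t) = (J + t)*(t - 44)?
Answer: -718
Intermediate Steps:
p(J, t) = -2 + (-44 + t)*(J + t)/4 (p(J, t) = -2 + ((J + t)*(t - 44))/4 = -2 + ((J + t)*(-44 + t))/4 = -2 + ((-44 + t)*(J + t))/4 = -2 + (-44 + t)*(J + t)/4)
-683 + p(-21, 33) = -683 + (-2 - 11*(-21) - 11*33 + (¼)*33² + (¼)*(-21)*33) = -683 + (-2 + 231 - 363 + (¼)*1089 - 693/4) = -683 + (-2 + 231 - 363 + 1089/4 - 693/4) = -683 - 35 = -718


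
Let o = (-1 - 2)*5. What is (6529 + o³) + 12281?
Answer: 15435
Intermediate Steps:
o = -15 (o = -3*5 = -15)
(6529 + o³) + 12281 = (6529 + (-15)³) + 12281 = (6529 - 3375) + 12281 = 3154 + 12281 = 15435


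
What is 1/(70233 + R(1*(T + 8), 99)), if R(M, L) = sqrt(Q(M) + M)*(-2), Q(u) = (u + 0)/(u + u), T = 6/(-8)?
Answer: 70233/4932674258 + sqrt(31)/4932674258 ≈ 1.4239e-5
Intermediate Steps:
T = -3/4 (T = 6*(-1/8) = -3/4 ≈ -0.75000)
Q(u) = 1/2 (Q(u) = u/((2*u)) = u*(1/(2*u)) = 1/2)
R(M, L) = -2*sqrt(1/2 + M) (R(M, L) = sqrt(1/2 + M)*(-2) = -2*sqrt(1/2 + M))
1/(70233 + R(1*(T + 8), 99)) = 1/(70233 - sqrt(2 + 4*(1*(-3/4 + 8)))) = 1/(70233 - sqrt(2 + 4*(1*(29/4)))) = 1/(70233 - sqrt(2 + 4*(29/4))) = 1/(70233 - sqrt(2 + 29)) = 1/(70233 - sqrt(31))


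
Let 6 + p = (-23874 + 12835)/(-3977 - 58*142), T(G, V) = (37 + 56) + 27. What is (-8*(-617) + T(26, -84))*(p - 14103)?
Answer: -871159811968/12213 ≈ -7.1331e+7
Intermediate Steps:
T(G, V) = 120 (T(G, V) = 93 + 27 = 120)
p = -62239/12213 (p = -6 + (-23874 + 12835)/(-3977 - 58*142) = -6 - 11039/(-3977 - 8236) = -6 - 11039/(-12213) = -6 - 11039*(-1/12213) = -6 + 11039/12213 = -62239/12213 ≈ -5.0961)
(-8*(-617) + T(26, -84))*(p - 14103) = (-8*(-617) + 120)*(-62239/12213 - 14103) = (4936 + 120)*(-172302178/12213) = 5056*(-172302178/12213) = -871159811968/12213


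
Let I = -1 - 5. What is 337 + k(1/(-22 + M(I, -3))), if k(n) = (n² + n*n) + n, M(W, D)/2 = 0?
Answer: 40772/121 ≈ 336.96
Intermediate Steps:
I = -6
M(W, D) = 0 (M(W, D) = 2*0 = 0)
k(n) = n + 2*n² (k(n) = (n² + n²) + n = 2*n² + n = n + 2*n²)
337 + k(1/(-22 + M(I, -3))) = 337 + (1 + 2/(-22 + 0))/(-22 + 0) = 337 + (1 + 2/(-22))/(-22) = 337 - (1 + 2*(-1/22))/22 = 337 - (1 - 1/11)/22 = 337 - 1/22*10/11 = 337 - 5/121 = 40772/121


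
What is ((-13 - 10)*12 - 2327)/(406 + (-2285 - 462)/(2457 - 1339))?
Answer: -2910154/451161 ≈ -6.4504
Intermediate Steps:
((-13 - 10)*12 - 2327)/(406 + (-2285 - 462)/(2457 - 1339)) = (-23*12 - 2327)/(406 - 2747/1118) = (-276 - 2327)/(406 - 2747*1/1118) = -2603/(406 - 2747/1118) = -2603/451161/1118 = -2603*1118/451161 = -2910154/451161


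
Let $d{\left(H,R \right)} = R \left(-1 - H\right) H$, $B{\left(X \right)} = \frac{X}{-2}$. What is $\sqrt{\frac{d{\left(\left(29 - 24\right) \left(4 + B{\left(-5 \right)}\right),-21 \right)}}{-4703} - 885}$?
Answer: $\frac{5 i \sqrt{3149142909}}{9406} \approx 29.831 i$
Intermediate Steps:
$B{\left(X \right)} = - \frac{X}{2}$ ($B{\left(X \right)} = X \left(- \frac{1}{2}\right) = - \frac{X}{2}$)
$d{\left(H,R \right)} = H R \left(-1 - H\right)$
$\sqrt{\frac{d{\left(\left(29 - 24\right) \left(4 + B{\left(-5 \right)}\right),-21 \right)}}{-4703} - 885} = \sqrt{\frac{\left(-1\right) \left(29 - 24\right) \left(4 - - \frac{5}{2}\right) \left(-21\right) \left(1 + \left(29 - 24\right) \left(4 - - \frac{5}{2}\right)\right)}{-4703} - 885} = \sqrt{\left(-1\right) 5 \left(4 + \frac{5}{2}\right) \left(-21\right) \left(1 + 5 \left(4 + \frac{5}{2}\right)\right) \left(- \frac{1}{4703}\right) - 885} = \sqrt{\left(-1\right) 5 \cdot \frac{13}{2} \left(-21\right) \left(1 + 5 \cdot \frac{13}{2}\right) \left(- \frac{1}{4703}\right) - 885} = \sqrt{\left(-1\right) \frac{65}{2} \left(-21\right) \left(1 + \frac{65}{2}\right) \left(- \frac{1}{4703}\right) - 885} = \sqrt{\left(-1\right) \frac{65}{2} \left(-21\right) \frac{67}{2} \left(- \frac{1}{4703}\right) - 885} = \sqrt{\frac{91455}{4} \left(- \frac{1}{4703}\right) - 885} = \sqrt{- \frac{91455}{18812} - 885} = \sqrt{- \frac{16740075}{18812}} = \frac{5 i \sqrt{3149142909}}{9406}$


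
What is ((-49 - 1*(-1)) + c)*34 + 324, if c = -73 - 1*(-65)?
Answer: -1580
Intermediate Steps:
c = -8 (c = -73 + 65 = -8)
((-49 - 1*(-1)) + c)*34 + 324 = ((-49 - 1*(-1)) - 8)*34 + 324 = ((-49 + 1) - 8)*34 + 324 = (-48 - 8)*34 + 324 = -56*34 + 324 = -1904 + 324 = -1580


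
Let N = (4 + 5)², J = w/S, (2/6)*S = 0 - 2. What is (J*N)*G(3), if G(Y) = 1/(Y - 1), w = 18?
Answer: -243/2 ≈ -121.50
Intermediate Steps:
S = -6 (S = 3*(0 - 2) = 3*(-2) = -6)
J = -3 (J = 18/(-6) = 18*(-⅙) = -3)
N = 81 (N = 9² = 81)
G(Y) = 1/(-1 + Y)
(J*N)*G(3) = (-3*81)/(-1 + 3) = -243/2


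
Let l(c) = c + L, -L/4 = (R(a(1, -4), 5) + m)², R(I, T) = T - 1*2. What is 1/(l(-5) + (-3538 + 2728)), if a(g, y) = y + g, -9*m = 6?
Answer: -9/7531 ≈ -0.0011951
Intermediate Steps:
m = -⅔ (m = -⅑*6 = -⅔ ≈ -0.66667)
a(g, y) = g + y
R(I, T) = -2 + T (R(I, T) = T - 2 = -2 + T)
L = -196/9 (L = -4*((-2 + 5) - ⅔)² = -4*(3 - ⅔)² = -4*(7/3)² = -4*49/9 = -196/9 ≈ -21.778)
l(c) = -196/9 + c (l(c) = c - 196/9 = -196/9 + c)
1/(l(-5) + (-3538 + 2728)) = 1/((-196/9 - 5) + (-3538 + 2728)) = 1/(-241/9 - 810) = 1/(-7531/9) = -9/7531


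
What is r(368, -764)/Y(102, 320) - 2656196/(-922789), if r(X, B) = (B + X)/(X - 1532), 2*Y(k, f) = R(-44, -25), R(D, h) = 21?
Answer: 260551206/89510533 ≈ 2.9108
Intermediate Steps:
Y(k, f) = 21/2 (Y(k, f) = (½)*21 = 21/2)
r(X, B) = (B + X)/(-1532 + X)
r(368, -764)/Y(102, 320) - 2656196/(-922789) = ((-764 + 368)/(-1532 + 368))/(21/2) - 2656196/(-922789) = (-396/(-1164))*(2/21) - 2656196*(-1/922789) = -1/1164*(-396)*(2/21) + 2656196/922789 = (33/97)*(2/21) + 2656196/922789 = 22/679 + 2656196/922789 = 260551206/89510533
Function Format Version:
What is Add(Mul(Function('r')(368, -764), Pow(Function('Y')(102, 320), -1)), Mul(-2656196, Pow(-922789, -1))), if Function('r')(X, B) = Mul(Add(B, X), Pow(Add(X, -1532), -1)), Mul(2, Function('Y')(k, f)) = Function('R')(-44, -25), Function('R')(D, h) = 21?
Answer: Rational(260551206, 89510533) ≈ 2.9108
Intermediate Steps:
Function('Y')(k, f) = Rational(21, 2) (Function('Y')(k, f) = Mul(Rational(1, 2), 21) = Rational(21, 2))
Function('r')(X, B) = Mul(Pow(Add(-1532, X), -1), Add(B, X)) (Function('r')(X, B) = Mul(Add(B, X), Pow(Add(-1532, X), -1)) = Mul(Pow(Add(-1532, X), -1), Add(B, X)))
Add(Mul(Function('r')(368, -764), Pow(Function('Y')(102, 320), -1)), Mul(-2656196, Pow(-922789, -1))) = Add(Mul(Mul(Pow(Add(-1532, 368), -1), Add(-764, 368)), Pow(Rational(21, 2), -1)), Mul(-2656196, Pow(-922789, -1))) = Add(Mul(Mul(Pow(-1164, -1), -396), Rational(2, 21)), Mul(-2656196, Rational(-1, 922789))) = Add(Mul(Mul(Rational(-1, 1164), -396), Rational(2, 21)), Rational(2656196, 922789)) = Add(Mul(Rational(33, 97), Rational(2, 21)), Rational(2656196, 922789)) = Add(Rational(22, 679), Rational(2656196, 922789)) = Rational(260551206, 89510533)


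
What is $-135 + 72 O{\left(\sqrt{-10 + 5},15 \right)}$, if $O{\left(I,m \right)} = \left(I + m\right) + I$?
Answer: $945 + 144 i \sqrt{5} \approx 945.0 + 321.99 i$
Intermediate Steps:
$O{\left(I,m \right)} = m + 2 I$
$-135 + 72 O{\left(\sqrt{-10 + 5},15 \right)} = -135 + 72 \left(15 + 2 \sqrt{-10 + 5}\right) = -135 + 72 \left(15 + 2 \sqrt{-5}\right) = -135 + 72 \left(15 + 2 i \sqrt{5}\right) = -135 + \left(1080 + 144 i \sqrt{5}\right) = 945 + 144 i \sqrt{5}$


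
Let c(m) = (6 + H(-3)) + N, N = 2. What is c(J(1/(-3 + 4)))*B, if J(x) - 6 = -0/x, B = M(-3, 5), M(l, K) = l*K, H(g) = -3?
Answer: -75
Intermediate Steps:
M(l, K) = K*l
B = -15 (B = 5*(-3) = -15)
J(x) = 6 (J(x) = 6 - 0/x = 6 - 1*0 = 6 + 0 = 6)
c(m) = 5 (c(m) = (6 - 3) + 2 = 3 + 2 = 5)
c(J(1/(-3 + 4)))*B = 5*(-15) = -75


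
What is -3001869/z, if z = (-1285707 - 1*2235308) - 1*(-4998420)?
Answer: -3001869/1477405 ≈ -2.0319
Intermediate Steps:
z = 1477405 (z = (-1285707 - 2235308) + 4998420 = -3521015 + 4998420 = 1477405)
-3001869/z = -3001869/1477405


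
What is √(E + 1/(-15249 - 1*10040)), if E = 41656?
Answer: √220168663847/2299 ≈ 204.10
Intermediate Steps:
√(E + 1/(-15249 - 1*10040)) = √(41656 + 1/(-15249 - 1*10040)) = √(41656 + 1/(-15249 - 10040)) = √(41656 + 1/(-25289)) = √(41656 - 1/25289) = √(1053438583/25289) = √220168663847/2299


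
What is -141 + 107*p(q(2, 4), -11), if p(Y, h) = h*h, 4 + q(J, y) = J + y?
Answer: 12806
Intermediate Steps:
q(J, y) = -4 + J + y (q(J, y) = -4 + (J + y) = -4 + J + y)
p(Y, h) = h²
-141 + 107*p(q(2, 4), -11) = -141 + 107*(-11)² = -141 + 107*121 = -141 + 12947 = 12806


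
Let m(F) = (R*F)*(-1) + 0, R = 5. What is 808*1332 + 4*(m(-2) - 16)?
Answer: 1076232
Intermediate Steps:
m(F) = -5*F (m(F) = (5*F)*(-1) + 0 = -5*F + 0 = -5*F)
808*1332 + 4*(m(-2) - 16) = 808*1332 + 4*(-5*(-2) - 16) = 1076256 + 4*(10 - 16) = 1076256 + 4*(-6) = 1076256 - 24 = 1076232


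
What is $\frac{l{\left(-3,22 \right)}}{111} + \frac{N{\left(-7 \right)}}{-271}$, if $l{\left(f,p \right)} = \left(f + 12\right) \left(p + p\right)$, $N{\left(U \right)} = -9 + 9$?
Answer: $\frac{132}{37} \approx 3.5676$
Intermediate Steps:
$N{\left(U \right)} = 0$
$l{\left(f,p \right)} = 2 p \left(12 + f\right)$ ($l{\left(f,p \right)} = \left(12 + f\right) 2 p = 2 p \left(12 + f\right)$)
$\frac{l{\left(-3,22 \right)}}{111} + \frac{N{\left(-7 \right)}}{-271} = \frac{2 \cdot 22 \left(12 - 3\right)}{111} + \frac{0}{-271} = 2 \cdot 22 \cdot 9 \cdot \frac{1}{111} + 0 \left(- \frac{1}{271}\right) = 396 \cdot \frac{1}{111} + 0 = \frac{132}{37} + 0 = \frac{132}{37}$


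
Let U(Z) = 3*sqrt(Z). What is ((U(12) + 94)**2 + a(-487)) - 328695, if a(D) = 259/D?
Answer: -155718996/487 + 1128*sqrt(3) ≈ -3.1780e+5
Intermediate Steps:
((U(12) + 94)**2 + a(-487)) - 328695 = ((3*sqrt(12) + 94)**2 + 259/(-487)) - 328695 = ((3*(2*sqrt(3)) + 94)**2 + 259*(-1/487)) - 328695 = ((6*sqrt(3) + 94)**2 - 259/487) - 328695 = ((94 + 6*sqrt(3))**2 - 259/487) - 328695 = (-259/487 + (94 + 6*sqrt(3))**2) - 328695 = -160074724/487 + (94 + 6*sqrt(3))**2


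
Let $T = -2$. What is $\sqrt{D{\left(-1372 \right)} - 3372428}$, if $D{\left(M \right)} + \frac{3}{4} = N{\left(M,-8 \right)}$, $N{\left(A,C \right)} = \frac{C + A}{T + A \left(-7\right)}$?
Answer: $\frac{5 i \sqrt{12437302464179}}{9602} \approx 1836.4 i$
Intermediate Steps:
$N{\left(A,C \right)} = \frac{A + C}{-2 - 7 A}$ ($N{\left(A,C \right)} = \frac{C + A}{-2 + A \left(-7\right)} = \frac{A + C}{-2 - 7 A}$)
$D{\left(M \right)} = - \frac{3}{4} + \frac{8 - M}{2 + 7 M}$ ($D{\left(M \right)} = - \frac{3}{4} + \frac{- M - -8}{2 + 7 M} = - \frac{3}{4} + \frac{- M + 8}{2 + 7 M} = - \frac{3}{4} + \frac{8 - M}{2 + 7 M}$)
$\sqrt{D{\left(-1372 \right)} - 3372428} = \sqrt{\frac{26 - -34300}{4 \left(2 + 7 \left(-1372\right)\right)} - 3372428} = \sqrt{\frac{26 + 34300}{4 \left(2 - 9604\right)} - 3372428} = \sqrt{\frac{1}{4} \frac{1}{-9602} \cdot 34326 - 3372428} = \sqrt{\frac{1}{4} \left(- \frac{1}{9602}\right) 34326 - 3372428} = \sqrt{- \frac{17163}{19204} - 3372428} = \sqrt{- \frac{64764124475}{19204}} = \frac{5 i \sqrt{12437302464179}}{9602}$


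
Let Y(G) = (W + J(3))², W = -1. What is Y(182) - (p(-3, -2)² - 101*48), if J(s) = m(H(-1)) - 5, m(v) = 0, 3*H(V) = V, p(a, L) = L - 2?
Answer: 4868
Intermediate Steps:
p(a, L) = -2 + L
H(V) = V/3
J(s) = -5 (J(s) = 0 - 5 = -5)
Y(G) = 36 (Y(G) = (-1 - 5)² = (-6)² = 36)
Y(182) - (p(-3, -2)² - 101*48) = 36 - ((-2 - 2)² - 101*48) = 36 - ((-4)² - 4848) = 36 - (16 - 4848) = 36 - 1*(-4832) = 36 + 4832 = 4868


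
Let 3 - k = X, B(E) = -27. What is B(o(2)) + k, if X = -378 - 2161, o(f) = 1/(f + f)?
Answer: 2515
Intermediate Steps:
o(f) = 1/(2*f)
X = -2539
k = 2542 (k = 3 - 1*(-2539) = 3 + 2539 = 2542)
B(o(2)) + k = -27 + 2542 = 2515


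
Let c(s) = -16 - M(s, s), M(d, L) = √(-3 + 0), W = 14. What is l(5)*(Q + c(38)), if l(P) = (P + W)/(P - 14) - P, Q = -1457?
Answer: 31424/3 + 64*I*√3/9 ≈ 10475.0 + 12.317*I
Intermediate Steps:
M(d, L) = I*√3 (M(d, L) = √(-3) = I*√3)
c(s) = -16 - I*√3
l(P) = -P + (14 + P)/(-14 + P) (l(P) = (P + 14)/(P - 14) - P = (14 + P)/(-14 + P) - P = -P + (14 + P)/(-14 + P))
l(5)*(Q + c(38)) = ((14 - 1*5² + 15*5)/(-14 + 5))*(-1457 + (-16 - I*√3)) = ((14 - 1*25 + 75)/(-9))*(-1473 - I*√3) = (-(14 - 25 + 75)/9)*(-1473 - I*√3) = (-⅑*64)*(-1473 - I*√3) = -64*(-1473 - I*√3)/9 = 31424/3 + 64*I*√3/9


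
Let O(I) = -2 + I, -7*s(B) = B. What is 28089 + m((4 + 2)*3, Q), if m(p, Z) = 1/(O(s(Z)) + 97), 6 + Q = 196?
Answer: 13342282/475 ≈ 28089.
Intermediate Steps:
Q = 190 (Q = -6 + 196 = 190)
s(B) = -B/7
m(p, Z) = 1/(95 - Z/7) (m(p, Z) = 1/((-2 - Z/7) + 97) = 1/(95 - Z/7))
28089 + m((4 + 2)*3, Q) = 28089 - 7/(-665 + 190) = 28089 - 7/(-475) = 28089 - 7*(-1/475) = 28089 + 7/475 = 13342282/475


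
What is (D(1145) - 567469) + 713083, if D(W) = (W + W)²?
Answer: 5389714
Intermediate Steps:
D(W) = 4*W² (D(W) = (2*W)² = 4*W²)
(D(1145) - 567469) + 713083 = (4*1145² - 567469) + 713083 = (4*1311025 - 567469) + 713083 = (5244100 - 567469) + 713083 = 4676631 + 713083 = 5389714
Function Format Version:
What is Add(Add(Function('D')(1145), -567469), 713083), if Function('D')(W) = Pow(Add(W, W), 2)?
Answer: 5389714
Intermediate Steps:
Function('D')(W) = Mul(4, Pow(W, 2)) (Function('D')(W) = Pow(Mul(2, W), 2) = Mul(4, Pow(W, 2)))
Add(Add(Function('D')(1145), -567469), 713083) = Add(Add(Mul(4, Pow(1145, 2)), -567469), 713083) = Add(Add(Mul(4, 1311025), -567469), 713083) = Add(Add(5244100, -567469), 713083) = Add(4676631, 713083) = 5389714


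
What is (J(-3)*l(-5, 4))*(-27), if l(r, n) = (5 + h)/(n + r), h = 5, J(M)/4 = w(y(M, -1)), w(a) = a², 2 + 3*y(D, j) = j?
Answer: 1080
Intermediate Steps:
y(D, j) = -⅔ + j/3
J(M) = 4 (J(M) = 4*(-⅔ + (⅓)*(-1))² = 4*(-⅔ - ⅓)² = 4*(-1)² = 4*1 = 4)
l(r, n) = 10/(n + r) (l(r, n) = (5 + 5)/(n + r) = 10/(n + r))
(J(-3)*l(-5, 4))*(-27) = (4*(10/(4 - 5)))*(-27) = (4*(10/(-1)))*(-27) = (4*(10*(-1)))*(-27) = (4*(-10))*(-27) = -40*(-27) = 1080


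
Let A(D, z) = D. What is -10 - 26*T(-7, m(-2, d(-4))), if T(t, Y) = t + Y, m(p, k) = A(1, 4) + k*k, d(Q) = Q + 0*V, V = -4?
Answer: -270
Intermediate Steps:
d(Q) = Q (d(Q) = Q + 0*(-4) = Q + 0 = Q)
m(p, k) = 1 + k**2 (m(p, k) = 1 + k*k = 1 + k**2)
T(t, Y) = Y + t
-10 - 26*T(-7, m(-2, d(-4))) = -10 - 26*((1 + (-4)**2) - 7) = -10 - 26*((1 + 16) - 7) = -10 - 26*(17 - 7) = -10 - 26*10 = -10 - 260 = -270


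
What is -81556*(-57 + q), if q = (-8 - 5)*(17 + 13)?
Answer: 36455532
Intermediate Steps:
q = -390 (q = -13*30 = -390)
-81556*(-57 + q) = -81556*(-57 - 390) = -81556*(-447) = 36455532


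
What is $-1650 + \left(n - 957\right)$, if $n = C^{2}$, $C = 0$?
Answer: $-2607$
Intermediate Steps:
$n = 0$ ($n = 0^{2} = 0$)
$-1650 + \left(n - 957\right) = -1650 + \left(0 - 957\right) = -1650 - 957 = -2607$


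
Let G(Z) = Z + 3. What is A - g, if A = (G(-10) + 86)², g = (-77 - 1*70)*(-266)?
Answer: -32861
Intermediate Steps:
G(Z) = 3 + Z
g = 39102 (g = (-77 - 70)*(-266) = -147*(-266) = 39102)
A = 6241 (A = ((3 - 10) + 86)² = (-7 + 86)² = 79² = 6241)
A - g = 6241 - 1*39102 = 6241 - 39102 = -32861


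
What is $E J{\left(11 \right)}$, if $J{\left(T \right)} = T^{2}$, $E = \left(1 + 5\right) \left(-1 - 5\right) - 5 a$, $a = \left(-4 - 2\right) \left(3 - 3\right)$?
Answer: $-4356$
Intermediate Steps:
$a = 0$ ($a = - 6 \left(3 - 3\right) = \left(-6\right) 0 = 0$)
$E = -36$ ($E = \left(1 + 5\right) \left(-1 - 5\right) - 0 = 6 \left(-6\right) + 0 = -36 + 0 = -36$)
$E J{\left(11 \right)} = - 36 \cdot 11^{2} = \left(-36\right) 121 = -4356$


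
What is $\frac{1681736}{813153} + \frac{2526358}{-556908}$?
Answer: $- \frac{5645168457}{2287128338} \approx -2.4682$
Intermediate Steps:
$\frac{1681736}{813153} + \frac{2526358}{-556908} = 1681736 \cdot \frac{1}{813153} + 2526358 \left(- \frac{1}{556908}\right) = \frac{1681736}{813153} - \frac{1263179}{278454} = - \frac{5645168457}{2287128338}$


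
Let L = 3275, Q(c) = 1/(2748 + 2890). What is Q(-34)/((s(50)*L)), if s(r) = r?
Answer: 1/923222500 ≈ 1.0832e-9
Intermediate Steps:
Q(c) = 1/5638
Q(-34)/((s(50)*L)) = 1/(5638*((50*3275))) = (1/5638)/163750 = (1/5638)*(1/163750) = 1/923222500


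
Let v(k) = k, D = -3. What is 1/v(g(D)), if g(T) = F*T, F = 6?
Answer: -1/18 ≈ -0.055556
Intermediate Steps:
g(T) = 6*T
1/v(g(D)) = 1/(6*(-3)) = 1/(-18) = -1/18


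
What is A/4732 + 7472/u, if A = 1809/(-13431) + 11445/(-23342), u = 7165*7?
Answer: 47943620423603/322101987527320 ≈ 0.14885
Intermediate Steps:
u = 50155
A = -5937681/9500194 (A = 1809*(-1/13431) + 11445*(-1/23342) = -603/4477 - 11445/23342 = -5937681/9500194 ≈ -0.62501)
A/4732 + 7472/u = -5937681/9500194/4732 + 7472/50155 = -5937681/9500194*1/4732 + 7472*(1/50155) = -5937681/44954918008 + 7472/50155 = 47943620423603/322101987527320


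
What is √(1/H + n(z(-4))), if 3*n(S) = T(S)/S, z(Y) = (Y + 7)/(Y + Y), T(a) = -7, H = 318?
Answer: √629534/318 ≈ 2.4951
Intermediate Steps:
z(Y) = (7 + Y)/(2*Y) (z(Y) = (7 + Y)/((2*Y)) = (7 + Y)*(1/(2*Y)) = (7 + Y)/(2*Y))
n(S) = -7/(3*S) (n(S) = (-7/S)/3 = -7/(3*S))
√(1/H + n(z(-4))) = √(1/318 - 7*(-8/(7 - 4))/3) = √(1/318 - 7/(3*((½)*(-¼)*3))) = √(1/318 - 7/(3*(-3/8))) = √(1/318 - 7/3*(-8/3)) = √(1/318 + 56/9) = √(5939/954) = √629534/318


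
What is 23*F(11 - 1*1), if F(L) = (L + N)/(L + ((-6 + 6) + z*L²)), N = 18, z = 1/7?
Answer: 2254/85 ≈ 26.518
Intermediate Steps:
z = ⅐ ≈ 0.14286
F(L) = (18 + L)/(L + L²/7) (F(L) = (L + 18)/(L + ((-6 + 6) + L²/7)) = (18 + L)/(L + (0 + L²/7)) = (18 + L)/(L + L²/7))
23*F(11 - 1*1) = 23*(7*(18 + (11 - 1*1))/((11 - 1*1)*(7 + (11 - 1*1)))) = 23*(7*(18 + (11 - 1))/((11 - 1)*(7 + (11 - 1)))) = 23*(7*(18 + 10)/(10*(7 + 10))) = 23*(7*(⅒)*28/17) = 23*(7*(⅒)*(1/17)*28) = 23*(98/85) = 2254/85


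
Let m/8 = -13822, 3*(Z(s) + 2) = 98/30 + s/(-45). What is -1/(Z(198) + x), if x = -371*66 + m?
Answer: 45/6077897 ≈ 7.4039e-6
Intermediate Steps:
Z(s) = -41/45 - s/135 (Z(s) = -2 + (98/30 + s/(-45))/3 = -2 + (98*(1/30) + s*(-1/45))/3 = -2 + (49/15 - s/45)/3 = -2 + (49/45 - s/135) = -41/45 - s/135)
m = -110576 (m = 8*(-13822) = -110576)
x = -135062 (x = -371*66 - 110576 = -24486 - 110576 = -135062)
-1/(Z(198) + x) = -1/((-41/45 - 1/135*198) - 135062) = -1/((-41/45 - 22/15) - 135062) = -1/(-107/45 - 135062) = -1/(-6077897/45) = -1*(-45/6077897) = 45/6077897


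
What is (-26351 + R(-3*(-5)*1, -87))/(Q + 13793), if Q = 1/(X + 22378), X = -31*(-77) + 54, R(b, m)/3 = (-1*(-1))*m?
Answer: -165120807/85582117 ≈ -1.9294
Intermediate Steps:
R(b, m) = 3*m (R(b, m) = 3*((-1*(-1))*m) = 3*(1*m) = 3*m)
X = 2441 (X = 2387 + 54 = 2441)
Q = 1/24819 (Q = 1/(2441 + 22378) = 1/24819 ≈ 4.0292e-5)
(-26351 + R(-3*(-5)*1, -87))/(Q + 13793) = (-26351 + 3*(-87))/(1/24819 + 13793) = (-26351 - 261)/(342328468/24819) = -26612*24819/342328468 = -165120807/85582117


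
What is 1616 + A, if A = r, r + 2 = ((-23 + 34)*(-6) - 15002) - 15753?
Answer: -29207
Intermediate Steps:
r = -30823 (r = -2 + (((-23 + 34)*(-6) - 15002) - 15753) = -2 + ((11*(-6) - 15002) - 15753) = -2 + ((-66 - 15002) - 15753) = -2 + (-15068 - 15753) = -2 - 30821 = -30823)
A = -30823
1616 + A = 1616 - 30823 = -29207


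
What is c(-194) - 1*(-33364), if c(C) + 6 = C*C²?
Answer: -7268026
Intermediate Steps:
c(C) = -6 + C³ (c(C) = -6 + C*C² = -6 + C³)
c(-194) - 1*(-33364) = (-6 + (-194)³) - 1*(-33364) = (-6 - 7301384) + 33364 = -7301390 + 33364 = -7268026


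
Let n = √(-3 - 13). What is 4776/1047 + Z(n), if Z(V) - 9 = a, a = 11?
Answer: 8572/349 ≈ 24.562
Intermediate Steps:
n = 4*I (n = √(-16) = 4*I ≈ 4.0*I)
Z(V) = 20 (Z(V) = 9 + 11 = 20)
4776/1047 + Z(n) = 4776/1047 + 20 = 4776*(1/1047) + 20 = 1592/349 + 20 = 8572/349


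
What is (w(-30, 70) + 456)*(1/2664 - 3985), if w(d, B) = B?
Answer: -2792018257/1332 ≈ -2.0961e+6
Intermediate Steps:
(w(-30, 70) + 456)*(1/2664 - 3985) = (70 + 456)*(1/2664 - 3985) = 526*(1/2664 - 3985) = 526*(-10616039/2664) = -2792018257/1332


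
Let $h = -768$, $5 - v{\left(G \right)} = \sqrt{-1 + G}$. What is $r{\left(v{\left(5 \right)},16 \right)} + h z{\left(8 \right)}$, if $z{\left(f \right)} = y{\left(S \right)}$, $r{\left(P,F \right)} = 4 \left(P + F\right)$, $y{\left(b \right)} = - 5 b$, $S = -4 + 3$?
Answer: $-3764$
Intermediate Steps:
$v{\left(G \right)} = 5 - \sqrt{-1 + G}$
$S = -1$
$r{\left(P,F \right)} = 4 F + 4 P$ ($r{\left(P,F \right)} = 4 \left(F + P\right) = 4 F + 4 P$)
$z{\left(f \right)} = 5$ ($z{\left(f \right)} = \left(-5\right) \left(-1\right) = 5$)
$r{\left(v{\left(5 \right)},16 \right)} + h z{\left(8 \right)} = \left(4 \cdot 16 + 4 \left(5 - \sqrt{-1 + 5}\right)\right) - 3840 = \left(64 + 4 \left(5 - \sqrt{4}\right)\right) - 3840 = \left(64 + 4 \left(5 - 2\right)\right) - 3840 = \left(64 + 4 \cdot 3\right) - 3840 = \left(64 + 12\right) - 3840 = 76 - 3840 = -3764$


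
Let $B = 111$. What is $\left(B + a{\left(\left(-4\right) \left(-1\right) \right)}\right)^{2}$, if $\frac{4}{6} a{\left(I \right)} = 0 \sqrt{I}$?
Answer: $12321$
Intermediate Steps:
$a{\left(I \right)} = 0$ ($a{\left(I \right)} = \frac{3 \cdot 0 \sqrt{I}}{2} = \frac{3}{2} \cdot 0 = 0$)
$\left(B + a{\left(\left(-4\right) \left(-1\right) \right)}\right)^{2} = \left(111 + 0\right)^{2} = 111^{2} = 12321$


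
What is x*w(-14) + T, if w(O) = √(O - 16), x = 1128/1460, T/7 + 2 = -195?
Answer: -1379 + 282*I*√30/365 ≈ -1379.0 + 4.2317*I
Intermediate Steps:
T = -1379 (T = -14 + 7*(-195) = -14 - 1365 = -1379)
x = 282/365 (x = 1128*(1/1460) = 282/365 ≈ 0.77260)
w(O) = √(-16 + O)
x*w(-14) + T = 282*√(-16 - 14)/365 - 1379 = 282*√(-30)/365 - 1379 = 282*(I*√30)/365 - 1379 = 282*I*√30/365 - 1379 = -1379 + 282*I*√30/365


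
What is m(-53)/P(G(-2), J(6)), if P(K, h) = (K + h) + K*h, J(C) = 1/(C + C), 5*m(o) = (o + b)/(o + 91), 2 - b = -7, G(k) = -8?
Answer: 264/9785 ≈ 0.026980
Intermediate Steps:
b = 9 (b = 2 - 1*(-7) = 2 + 7 = 9)
m(o) = (9 + o)/(5*(91 + o)) (m(o) = ((o + 9)/(o + 91))/5 = ((9 + o)/(91 + o))/5 = (9 + o)/(5*(91 + o)))
J(C) = 1/(2*C)
P(K, h) = K + h + K*h
m(-53)/P(G(-2), J(6)) = ((9 - 53)/(5*(91 - 53)))/(-8 + (½)/6 - 4/6) = ((⅕)*(-44)/38)/(-8 + (½)*(⅙) - 4/6) = ((⅕)*(1/38)*(-44))/(-8 + 1/12 - 8*1/12) = -22/(95*(-8 + 1/12 - ⅔)) = -22/(95*(-103/12)) = -22/95*(-12/103) = 264/9785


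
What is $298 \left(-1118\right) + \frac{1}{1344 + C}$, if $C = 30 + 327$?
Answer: $- \frac{566711963}{1701} \approx -3.3316 \cdot 10^{5}$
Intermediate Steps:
$C = 357$
$298 \left(-1118\right) + \frac{1}{1344 + C} = 298 \left(-1118\right) + \frac{1}{1344 + 357} = -333164 + \frac{1}{1701} = - \frac{566711963}{1701}$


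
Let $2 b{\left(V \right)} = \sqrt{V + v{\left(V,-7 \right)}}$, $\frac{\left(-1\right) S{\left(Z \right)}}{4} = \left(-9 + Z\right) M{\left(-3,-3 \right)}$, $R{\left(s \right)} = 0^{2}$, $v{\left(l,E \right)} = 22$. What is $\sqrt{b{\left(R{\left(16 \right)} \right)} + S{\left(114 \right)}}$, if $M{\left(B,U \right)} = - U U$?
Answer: $\frac{\sqrt{15120 + 2 \sqrt{22}}}{2} \approx 61.501$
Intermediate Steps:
$M{\left(B,U \right)} = - U^{2}$
$R{\left(s \right)} = 0$
$S{\left(Z \right)} = -324 + 36 Z$ ($S{\left(Z \right)} = - 4 \left(-9 + Z\right) \left(- \left(-3\right)^{2}\right) = - 4 \left(-9 + Z\right) \left(\left(-1\right) 9\right) = - 4 \left(-9 + Z\right) \left(-9\right) = - 4 \left(81 - 9 Z\right) = -324 + 36 Z$)
$b{\left(V \right)} = \frac{\sqrt{22 + V}}{2}$ ($b{\left(V \right)} = \frac{\sqrt{V + 22}}{2} = \frac{\sqrt{22 + V}}{2}$)
$\sqrt{b{\left(R{\left(16 \right)} \right)} + S{\left(114 \right)}} = \sqrt{\frac{\sqrt{22 + 0}}{2} + \left(-324 + 36 \cdot 114\right)} = \sqrt{\frac{\sqrt{22}}{2} + \left(-324 + 4104\right)} = \sqrt{\frac{\sqrt{22}}{2} + 3780} = \sqrt{3780 + \frac{\sqrt{22}}{2}}$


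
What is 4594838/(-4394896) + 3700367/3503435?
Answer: 82505929151/7698616233880 ≈ 0.010717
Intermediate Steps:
4594838/(-4394896) + 3700367/3503435 = 4594838*(-1/4394896) + 3700367*(1/3503435) = -2297419/2197448 + 3700367/3503435 = 82505929151/7698616233880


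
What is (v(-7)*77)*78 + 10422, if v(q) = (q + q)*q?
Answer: 599010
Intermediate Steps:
v(q) = 2*q² (v(q) = (2*q)*q = 2*q²)
(v(-7)*77)*78 + 10422 = ((2*(-7)²)*77)*78 + 10422 = ((2*49)*77)*78 + 10422 = (98*77)*78 + 10422 = 7546*78 + 10422 = 588588 + 10422 = 599010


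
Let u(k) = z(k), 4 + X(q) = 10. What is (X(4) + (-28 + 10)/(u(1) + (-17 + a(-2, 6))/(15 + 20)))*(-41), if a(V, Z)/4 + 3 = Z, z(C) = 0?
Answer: -5412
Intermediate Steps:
X(q) = 6 (X(q) = -4 + 10 = 6)
u(k) = 0
a(V, Z) = -12 + 4*Z
(X(4) + (-28 + 10)/(u(1) + (-17 + a(-2, 6))/(15 + 20)))*(-41) = (6 + (-28 + 10)/(0 + (-17 + (-12 + 4*6))/(15 + 20)))*(-41) = (6 - 18/(0 + (-17 + (-12 + 24))/35))*(-41) = (6 - 18/(0 + (-17 + 12)*(1/35)))*(-41) = (6 - 18/(0 - 5*1/35))*(-41) = (6 - 18/(0 - 1/7))*(-41) = (6 - 18/(-1/7))*(-41) = (6 - 18*(-7))*(-41) = (6 + 126)*(-41) = 132*(-41) = -5412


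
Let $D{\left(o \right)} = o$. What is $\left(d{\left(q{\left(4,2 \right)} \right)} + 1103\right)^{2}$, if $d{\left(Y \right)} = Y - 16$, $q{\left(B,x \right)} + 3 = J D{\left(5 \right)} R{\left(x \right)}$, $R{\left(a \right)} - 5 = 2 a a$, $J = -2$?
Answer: $910116$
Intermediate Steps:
$R{\left(a \right)} = 5 + 2 a^{2}$ ($R{\left(a \right)} = 5 + 2 a a = 5 + 2 a^{2}$)
$q{\left(B,x \right)} = -53 - 20 x^{2}$ ($q{\left(B,x \right)} = -3 + \left(-2\right) 5 \left(5 + 2 x^{2}\right) = -3 - 10 \left(5 + 2 x^{2}\right) = -3 - \left(50 + 20 x^{2}\right) = -53 - 20 x^{2}$)
$d{\left(Y \right)} = -16 + Y$
$\left(d{\left(q{\left(4,2 \right)} \right)} + 1103\right)^{2} = \left(\left(-16 - \left(53 + 20 \cdot 2^{2}\right)\right) + 1103\right)^{2} = \left(\left(-16 - 133\right) + 1103\right)^{2} = \left(-149 + 1103\right)^{2} = 954^{2} = 910116$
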